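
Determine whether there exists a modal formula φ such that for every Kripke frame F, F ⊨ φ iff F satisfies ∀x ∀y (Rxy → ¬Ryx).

Modal frame validity is preserved under surjective bounded morphisms.
The 5-cycle (worlds 0,1,2,3,4 with 0→1→2→3→4→0) is asymmetric. Mapping every world to a single reflexive point • is a surjective bounded morphism, and the reflexive point is not asymmetric (R•• but asymmetry requires ¬R••).
So the class is not modally definable.

Not definable by any modal formula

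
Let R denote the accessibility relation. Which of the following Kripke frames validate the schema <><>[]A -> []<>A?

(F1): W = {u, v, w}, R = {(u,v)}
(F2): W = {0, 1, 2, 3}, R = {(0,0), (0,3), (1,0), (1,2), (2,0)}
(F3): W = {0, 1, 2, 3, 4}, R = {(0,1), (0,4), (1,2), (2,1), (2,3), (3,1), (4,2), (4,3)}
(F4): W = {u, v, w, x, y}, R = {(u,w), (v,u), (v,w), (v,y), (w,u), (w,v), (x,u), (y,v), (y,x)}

(F1)

Frame correspondent (Sahlqvist): forall x forall y forall z ((x R^2 y & xRz) -> exists w (yRw & zRw)) — i.e. a generalized confluence (Geach) condition.
(F1): ✓.
(F2): fails — 0R²0, 0R3 but no w with 0Rw and 3Rw.
(F3): fails — 0R²2, 0R1 but no w with 2Rw and 1Rw.
(F4): fails — uR²u, uRw but no t with uRt and wRt.
Valid on: (F1).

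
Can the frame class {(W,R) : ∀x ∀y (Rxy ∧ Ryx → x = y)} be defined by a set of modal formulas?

If a class were modally definable it would be closed under surjective bounded morphisms (Goldblatt–Thomason).
The 4-cycle (worlds s,t,u,v with s→t→u→v→s) is antisymmetric. Sending even-indexed worlds to • and odd-indexed worlds to ∘ is a surjective bounded morphism onto the two-world frame with •↔∘, which is not antisymmetric.
Hence antisymmetry is not modally definable.

Not definable by any modal formula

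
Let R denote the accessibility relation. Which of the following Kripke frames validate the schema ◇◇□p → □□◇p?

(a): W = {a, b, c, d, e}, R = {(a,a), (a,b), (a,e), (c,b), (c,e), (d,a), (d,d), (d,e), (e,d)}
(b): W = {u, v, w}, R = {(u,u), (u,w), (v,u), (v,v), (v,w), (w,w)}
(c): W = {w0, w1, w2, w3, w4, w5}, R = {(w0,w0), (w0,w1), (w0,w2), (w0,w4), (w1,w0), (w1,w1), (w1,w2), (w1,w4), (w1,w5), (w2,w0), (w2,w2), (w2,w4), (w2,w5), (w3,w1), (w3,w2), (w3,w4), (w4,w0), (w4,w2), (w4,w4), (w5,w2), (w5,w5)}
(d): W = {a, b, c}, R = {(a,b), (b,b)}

Frame correspondent (Sahlqvist): ∀x ∀y ∀z ((xR²y ∧ xR²z) → ∃w (yRw ∧ zRw)) — i.e. a generalized confluence (Geach) condition.
(a): fails — aR²a, aR²b but no w with aRw and bRw.
(b): ✓.
(c): ✓.
(d): ✓.
Valid on: (b), (c), (d).

(b), (c), (d)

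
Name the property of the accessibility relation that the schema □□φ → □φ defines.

This is the C4 axiom.
Its frame correspondent is density — ∀x ∀y (Rxy → ∃z (Rxz ∧ Rzy)).

Density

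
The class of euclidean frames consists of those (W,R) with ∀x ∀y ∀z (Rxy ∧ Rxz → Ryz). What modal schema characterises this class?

This is the Euclidean property; the standard corresponding axiom is 5: ◇s → □◇s.
Suppose ◇s→□◇s is valid. Take Rxy, Rxz and set V(s)={y}. Then ◇s at x, so □◇s at x, so ◇s at z, so some w with Rzw has s; w=y, i.e. Rzy. By symmetry of the argument, Ryz.

◇s → □◇s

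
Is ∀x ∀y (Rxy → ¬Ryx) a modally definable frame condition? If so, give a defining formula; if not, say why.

No — not modally definable

Modal frame validity is preserved under surjective bounded morphisms.
The 4-cycle (worlds 0,1,2,3 with 0→1→2→3→0) is asymmetric. Mapping every world to a single reflexive point • is a surjective bounded morphism, and the reflexive point is not asymmetric (R•• but asymmetry requires ¬R••).
Hence asymmetry is not modally definable.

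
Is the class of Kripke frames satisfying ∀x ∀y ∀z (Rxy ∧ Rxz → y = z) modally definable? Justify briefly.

Yes: it is partial functionality, defined by the CD schema ◇r → □r.

Yes, by ◇r → □r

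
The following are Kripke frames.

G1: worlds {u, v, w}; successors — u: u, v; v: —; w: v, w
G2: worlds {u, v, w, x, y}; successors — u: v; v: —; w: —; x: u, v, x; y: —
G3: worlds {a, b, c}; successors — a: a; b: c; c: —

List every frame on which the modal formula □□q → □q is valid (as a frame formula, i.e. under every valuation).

G1

The schema corresponds to density: ∀x ∀y (Rxy → ∃z (Rxz ∧ Rzy)).
G1: ✓.
G2: fails — Ruv but no z with Ruz and Rzv.
G3: fails — Rbc but no z with Rbz and Rzc.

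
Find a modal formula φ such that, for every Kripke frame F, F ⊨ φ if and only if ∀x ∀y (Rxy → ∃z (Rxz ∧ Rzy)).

□□p → □p

A defining formula is □□p → □p (the C4 axiom).
Suppose □□p→□p is valid. Take Rxy and set V(p)={w : xR²w}. Then □□p at x, so □p at x, so p at y, i.e. ∃z(Rxz∧Rzy).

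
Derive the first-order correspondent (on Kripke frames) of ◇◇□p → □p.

∀x ∀y ∀z ((xR²y ∧ xRz) → ∃w (yRw ∧ z = w))

This is a Sahlqvist (Geach-type) schema ◇^2□^1p → □^1◇^0p.
Minimal-valuation argument: fix x; take any y with xR^2y and any z with xR^1z. Set V(p) to the set of worlds R-reachable from y in exactly 1 step. Then □^1p holds at y, so the antecedent holds at x; validity forces ◇^0p at z, giving a w with zR^0w and yR^1w.
First-order correspondent: ∀x ∀y ∀z ((xR²y ∧ xRz) → ∃w (yRw ∧ z = w)).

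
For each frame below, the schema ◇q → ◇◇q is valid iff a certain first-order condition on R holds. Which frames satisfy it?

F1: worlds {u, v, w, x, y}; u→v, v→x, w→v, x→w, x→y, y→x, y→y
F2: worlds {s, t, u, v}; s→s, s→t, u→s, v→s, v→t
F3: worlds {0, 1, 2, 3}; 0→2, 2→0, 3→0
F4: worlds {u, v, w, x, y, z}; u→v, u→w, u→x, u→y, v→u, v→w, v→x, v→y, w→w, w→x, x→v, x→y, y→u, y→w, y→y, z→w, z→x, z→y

F2

The schema corresponds to a generalized confluence (Geach) condition: ∀x ∀y (xRy → ∃w (y = w ∧ xR²w)).
F1: fails — uRv but no t with v=t and uR²t.
F2: condition met.
F3: fails — 0R2 but no w with 2=w and 0R²w.
F4: fails — xRv but no t with v=t and xR²t.
Valid on: F2.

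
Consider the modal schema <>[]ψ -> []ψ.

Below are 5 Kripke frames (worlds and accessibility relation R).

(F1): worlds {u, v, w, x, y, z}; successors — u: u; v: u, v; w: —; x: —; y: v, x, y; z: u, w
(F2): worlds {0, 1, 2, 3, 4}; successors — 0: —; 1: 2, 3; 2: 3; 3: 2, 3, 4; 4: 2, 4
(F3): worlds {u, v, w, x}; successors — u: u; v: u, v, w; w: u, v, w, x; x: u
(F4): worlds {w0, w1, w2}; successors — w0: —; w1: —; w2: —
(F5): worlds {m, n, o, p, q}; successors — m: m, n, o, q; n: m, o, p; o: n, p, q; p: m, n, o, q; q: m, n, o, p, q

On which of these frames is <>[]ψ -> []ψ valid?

(F4)

This is the axiom for the Euclidean property; its first-order frame correspondent is forall x forall y forall z (Rxy & Rxz -> Ryz).
(F1): fails — Rvu and Rvv but not Ruv.
(F2): fails — R12 and R12 but not R22.
(F3): fails — Rvu and Rvv but not Ruv.
(F4): holds.
(F5): fails — Rmn and Rmn but not Rnn.
Valid on: (F4).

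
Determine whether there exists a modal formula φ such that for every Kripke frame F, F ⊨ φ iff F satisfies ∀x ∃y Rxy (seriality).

This is a Sahlqvist condition; the D axiom □q → ◇q defines it.
Suppose □q→◇q is valid. At any x set V(q)=W. Then □q at x, so ◇q at x, so x has a successor.

Yes — defined by □q → ◇q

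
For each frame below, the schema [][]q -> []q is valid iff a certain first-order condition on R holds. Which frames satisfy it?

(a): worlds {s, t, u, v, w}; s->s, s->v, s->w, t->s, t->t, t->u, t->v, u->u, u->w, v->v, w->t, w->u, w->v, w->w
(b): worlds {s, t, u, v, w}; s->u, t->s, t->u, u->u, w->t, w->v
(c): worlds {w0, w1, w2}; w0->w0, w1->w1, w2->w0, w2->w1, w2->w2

(a), (c)

The schema corresponds to density: forall x forall y (Rxy -> exists z (Rxz & Rzy)).
(a): satisfies the condition.
(b): fails — Rwt but no z with Rwz and Rzt.
(c): satisfies the condition.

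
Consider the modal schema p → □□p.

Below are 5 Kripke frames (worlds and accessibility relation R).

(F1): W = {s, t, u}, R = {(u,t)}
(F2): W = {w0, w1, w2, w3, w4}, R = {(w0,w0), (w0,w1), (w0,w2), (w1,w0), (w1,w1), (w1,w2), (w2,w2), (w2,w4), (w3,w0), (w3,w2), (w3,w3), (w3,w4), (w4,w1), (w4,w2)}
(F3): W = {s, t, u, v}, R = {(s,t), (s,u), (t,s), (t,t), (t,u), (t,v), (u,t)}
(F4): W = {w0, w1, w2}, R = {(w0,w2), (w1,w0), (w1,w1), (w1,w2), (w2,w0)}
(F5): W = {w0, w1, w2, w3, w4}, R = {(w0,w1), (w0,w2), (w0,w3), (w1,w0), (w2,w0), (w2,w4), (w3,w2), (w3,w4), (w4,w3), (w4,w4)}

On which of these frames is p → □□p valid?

(F1)

The schema corresponds to a generalized confluence (Geach) condition: ∀x ∀z (xR²z → ∃w (x = w ∧ z = w)).
(F1): ✓.
(F2): fails — w0R²w1 but w0 ≠ w1.
(F3): fails — sR²t but s ≠ t.
(F4): fails — w1R²w0 but w1 ≠ w0.
(F5): fails — w0R²w2 but w0 ≠ w2.
Valid on: (F1).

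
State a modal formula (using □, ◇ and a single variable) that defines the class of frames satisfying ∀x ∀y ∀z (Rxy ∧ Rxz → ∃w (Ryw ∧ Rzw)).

◇□q → □◇q

A defining formula is ◇□q → □◇q (the .2 axiom).
Suppose ◇□q→□◇q is valid. Take Rxy, Rxz and set V(q)={w : Ryw}. Then □q at y so ◇□q at x, so □◇q at x, so ◇q at z, giving w with Rzw and Ryw.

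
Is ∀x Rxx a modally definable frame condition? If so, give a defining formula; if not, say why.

Yes: it is reflexivity, defined by the T schema □p → p.
Suppose □p→p is valid. At any x set V(p)={w : Rxw}. Then □p holds at x, so p holds at x, i.e. Rxx.

Definable; □p → p defines it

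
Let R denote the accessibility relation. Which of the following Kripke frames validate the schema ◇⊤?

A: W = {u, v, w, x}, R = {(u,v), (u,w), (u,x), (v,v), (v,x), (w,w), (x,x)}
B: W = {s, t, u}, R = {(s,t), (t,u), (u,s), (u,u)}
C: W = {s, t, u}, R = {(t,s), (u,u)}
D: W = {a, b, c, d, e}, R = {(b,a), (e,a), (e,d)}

A, B

This is the axiom for seriality; its first-order frame correspondent is ∀x ∃y Rxy.
A: satisfies the condition.
B: satisfies the condition.
C: fails — world s has no successor.
D: fails — world a has no successor.
Valid on: A, B.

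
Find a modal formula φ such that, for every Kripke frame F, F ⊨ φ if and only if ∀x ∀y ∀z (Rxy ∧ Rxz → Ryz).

◇q → □◇q

A defining formula is ◇q → □◇q (the 5 axiom).
Suppose ◇q→□◇q is valid. Take Rxy, Rxz and set V(q)={y}. Then ◇q at x, so □◇q at x, so ◇q at z, so some w with Rzw has q; w=y, i.e. Rzy. By symmetry of the argument, Ryz.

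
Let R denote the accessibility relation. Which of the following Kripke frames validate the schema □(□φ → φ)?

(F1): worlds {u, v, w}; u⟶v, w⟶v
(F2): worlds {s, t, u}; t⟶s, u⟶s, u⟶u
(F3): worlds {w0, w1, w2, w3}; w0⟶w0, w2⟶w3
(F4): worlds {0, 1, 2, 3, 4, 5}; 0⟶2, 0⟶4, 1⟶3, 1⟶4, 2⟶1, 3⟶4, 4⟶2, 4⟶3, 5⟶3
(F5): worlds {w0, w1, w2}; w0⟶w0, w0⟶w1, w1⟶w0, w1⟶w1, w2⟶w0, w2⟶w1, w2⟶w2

The schema corresponds to shift-reflexivity: ∀x ∀y (Rxy → Ryy).
(F1): fails — Ruv but not Rvv.
(F2): fails — Rus but not Rss.
(F3): fails — Rw2w3 but not Rw3w3.
(F4): fails — R34 but not R44.
(F5): satisfies the condition.
Valid on: (F5).

(F5)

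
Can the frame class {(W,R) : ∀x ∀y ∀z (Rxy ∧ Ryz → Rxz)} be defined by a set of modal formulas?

Yes, by □p → □□p

Yes: it is transitivity, defined by the 4 schema □p → □□p.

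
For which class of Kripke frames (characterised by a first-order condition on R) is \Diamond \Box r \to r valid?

symmetry: \forall x \forall y (Rxy \to Ryx)

This schema is equivalent to the B axiom r → □◇r.
It corresponds to symmetry: \forall x \forall y (Rxy \to Ryx).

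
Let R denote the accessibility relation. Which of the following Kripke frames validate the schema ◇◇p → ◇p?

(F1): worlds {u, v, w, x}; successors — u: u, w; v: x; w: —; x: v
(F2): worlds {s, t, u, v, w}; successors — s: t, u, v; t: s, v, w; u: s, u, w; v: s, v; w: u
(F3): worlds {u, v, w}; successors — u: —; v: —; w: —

(F3)

The schema corresponds to transitivity: ∀x ∀y ∀z (Rxy ∧ Ryz → Rxz).
(F1): fails — Rvx and Rxv but not Rvv.
(F2): fails — Rus and Rsv but not Ruv.
(F3): ✓.
Valid on: (F3).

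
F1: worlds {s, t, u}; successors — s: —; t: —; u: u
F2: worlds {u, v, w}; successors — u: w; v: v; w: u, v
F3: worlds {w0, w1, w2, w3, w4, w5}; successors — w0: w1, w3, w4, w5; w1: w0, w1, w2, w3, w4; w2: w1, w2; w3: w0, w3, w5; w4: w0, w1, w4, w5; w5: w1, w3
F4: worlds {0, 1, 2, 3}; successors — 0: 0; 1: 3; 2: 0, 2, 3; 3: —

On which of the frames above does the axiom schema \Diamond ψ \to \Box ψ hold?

F1

This is the axiom for partial functionality; its first-order frame correspondent is \forall x \forall y \forall z (Rxy \wedge Rxz \to y = z).
F1: satisfies the condition.
F2: fails — w sees both u and v.
F3: fails — w0 sees both w1 and w3.
F4: fails — 2 sees both 0 and 2.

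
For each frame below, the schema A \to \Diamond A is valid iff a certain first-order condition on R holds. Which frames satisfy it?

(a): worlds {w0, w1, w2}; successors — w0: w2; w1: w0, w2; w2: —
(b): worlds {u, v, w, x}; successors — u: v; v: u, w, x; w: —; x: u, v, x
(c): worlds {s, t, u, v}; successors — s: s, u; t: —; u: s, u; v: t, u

none

The schema corresponds to reflexivity: \forall x Rxx.
(a): fails — world w0 does not see itself.
(b): fails — world u does not see itself.
(c): fails — world t does not see itself.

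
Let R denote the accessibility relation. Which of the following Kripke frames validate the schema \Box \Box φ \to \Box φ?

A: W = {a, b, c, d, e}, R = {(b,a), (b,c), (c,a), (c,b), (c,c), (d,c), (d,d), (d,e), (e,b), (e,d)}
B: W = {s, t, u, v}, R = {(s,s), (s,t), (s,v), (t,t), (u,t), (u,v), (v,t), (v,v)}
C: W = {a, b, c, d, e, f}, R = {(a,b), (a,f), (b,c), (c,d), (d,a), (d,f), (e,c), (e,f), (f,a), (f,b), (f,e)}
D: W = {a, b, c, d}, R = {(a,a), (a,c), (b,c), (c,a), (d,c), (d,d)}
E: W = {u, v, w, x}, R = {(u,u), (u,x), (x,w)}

The schema corresponds to density: \forall x \forall y (Rxy \to \exists z (Rxz \wedge Rzy)).
A: fails — Reb but no z with Rez and Rzb.
B: condition met.
C: fails — Rbc but no z with Rbz and Rzc.
D: fails — Rbc but no z with Rbz and Rzc.
E: fails — Rxw but no z with Rxz and Rzw.
Valid on: B.

B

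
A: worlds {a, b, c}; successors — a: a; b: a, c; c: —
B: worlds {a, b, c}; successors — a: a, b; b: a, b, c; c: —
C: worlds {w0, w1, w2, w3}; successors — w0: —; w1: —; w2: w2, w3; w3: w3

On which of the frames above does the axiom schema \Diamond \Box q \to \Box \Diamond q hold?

C

Frame correspondent (Sahlqvist): \forall x \forall y \forall z (Rxy \wedge Rxz \to \exists w (Ryw \wedge Rzw)) — i.e. convergence.
A: fails — Rba and Rbc but a and c have no common successor.
B: fails — Rbc and Rbc but c and c have no common successor.
C: satisfies the condition.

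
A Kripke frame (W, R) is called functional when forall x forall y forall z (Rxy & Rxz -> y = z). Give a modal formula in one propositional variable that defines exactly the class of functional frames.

A defining formula is ◇s → □s (the CD axiom).

◇s → □s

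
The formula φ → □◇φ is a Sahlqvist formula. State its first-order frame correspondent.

symmetry

This schema is the B axiom.
Its frame correspondent is symmetry — ∀x ∀y (Rxy → Ryx).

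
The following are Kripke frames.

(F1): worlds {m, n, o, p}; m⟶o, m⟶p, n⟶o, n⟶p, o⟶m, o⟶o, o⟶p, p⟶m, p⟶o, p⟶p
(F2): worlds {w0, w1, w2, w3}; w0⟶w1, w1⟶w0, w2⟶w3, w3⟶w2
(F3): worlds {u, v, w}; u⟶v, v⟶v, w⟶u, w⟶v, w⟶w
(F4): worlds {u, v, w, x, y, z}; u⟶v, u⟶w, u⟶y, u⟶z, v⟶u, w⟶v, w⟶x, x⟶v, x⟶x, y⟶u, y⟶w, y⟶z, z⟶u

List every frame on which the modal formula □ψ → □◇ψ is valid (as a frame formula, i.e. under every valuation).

(F1), (F3)

This is the axiom for a generalized confluence (Geach) condition; its first-order frame correspondent is ∀x ∀z (xRz → ∃w (xRw ∧ zRw)).
(F1): holds.
(F2): fails — w0Rw1 but no w with w0Rw and w1Rw.
(F3): holds.
(F4): fails — uRv but no t with uRt and vRt.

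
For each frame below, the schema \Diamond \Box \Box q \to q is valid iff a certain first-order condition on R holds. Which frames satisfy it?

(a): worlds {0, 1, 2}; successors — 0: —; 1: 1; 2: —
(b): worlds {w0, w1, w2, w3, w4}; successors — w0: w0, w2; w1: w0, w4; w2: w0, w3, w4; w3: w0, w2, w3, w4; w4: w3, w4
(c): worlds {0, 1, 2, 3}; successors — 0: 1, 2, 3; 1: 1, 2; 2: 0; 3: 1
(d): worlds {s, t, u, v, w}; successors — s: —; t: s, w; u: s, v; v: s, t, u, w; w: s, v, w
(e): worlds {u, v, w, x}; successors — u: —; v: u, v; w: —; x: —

(a)

Frame correspondent (Sahlqvist): \forall x \forall y (xRy \to \exists w (y R^2 w \wedge x = w)) — i.e. a generalized confluence (Geach) condition.
(a): holds.
(b): fails — w1Rw0 but no w with w0R²w and w1=w.
(c): fails — 0R2 but no w with 2R²w and 0=w.
(d): fails — tRs but no w* with sR²w* and t=w*.
(e): fails — vRu but no t with uR²t and v=t.
Valid on: (a).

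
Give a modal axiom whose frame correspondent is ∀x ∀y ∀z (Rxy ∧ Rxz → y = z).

This is partial functionality; the standard corresponding axiom is CD: ◇r → □r.
Suppose ◇r→□r is valid. Take Rxy, Rxz and set V(r)={y}. Then ◇r at x, so □r at x, so r at z, i.e. z=y.

◇r → □r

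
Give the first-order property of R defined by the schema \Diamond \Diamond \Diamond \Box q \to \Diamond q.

\forall x \forall y (x R^3 y \to \exists w (yRw \wedge xRw))

This is a Sahlqvist (Geach-type) schema ◇^3□^1q → □^0◇^1q.
First-order correspondent: \forall x \forall y (x R^3 y \to \exists w (yRw \wedge xRw)).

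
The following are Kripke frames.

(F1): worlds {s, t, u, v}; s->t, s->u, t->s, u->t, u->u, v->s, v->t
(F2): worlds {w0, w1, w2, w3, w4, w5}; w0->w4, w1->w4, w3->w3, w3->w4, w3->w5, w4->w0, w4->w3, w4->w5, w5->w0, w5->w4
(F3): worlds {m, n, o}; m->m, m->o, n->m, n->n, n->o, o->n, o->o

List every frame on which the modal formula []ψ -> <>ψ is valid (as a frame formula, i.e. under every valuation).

(F1), (F3)

This is the axiom for seriality; its first-order frame correspondent is forall x exists y Rxy.
(F1): ✓.
(F2): fails — world w2 has no successor.
(F3): ✓.
Valid on: (F1), (F3).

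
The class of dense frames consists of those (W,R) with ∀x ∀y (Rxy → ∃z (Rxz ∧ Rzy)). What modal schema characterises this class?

This is density; the standard corresponding axiom is C4: □□q → □q.

□□q → □q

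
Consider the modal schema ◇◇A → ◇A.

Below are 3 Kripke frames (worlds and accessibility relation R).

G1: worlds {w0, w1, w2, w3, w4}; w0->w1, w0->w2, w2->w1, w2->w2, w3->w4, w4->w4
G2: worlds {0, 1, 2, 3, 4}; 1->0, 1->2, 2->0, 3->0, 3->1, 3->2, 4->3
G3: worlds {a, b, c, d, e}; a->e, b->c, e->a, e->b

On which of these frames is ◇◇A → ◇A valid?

G1

The schema corresponds to transitivity: ∀x ∀y ∀z (Rxy ∧ Ryz → Rxz).
G1: satisfies the condition.
G2: fails — R43 and R32 but not R42.
G3: fails — Rea and Rae but not Ree.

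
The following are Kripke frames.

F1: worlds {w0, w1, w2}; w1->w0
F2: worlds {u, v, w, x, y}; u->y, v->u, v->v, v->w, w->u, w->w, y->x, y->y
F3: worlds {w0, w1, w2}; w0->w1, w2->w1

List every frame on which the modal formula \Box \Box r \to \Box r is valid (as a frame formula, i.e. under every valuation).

This is the axiom for density; its first-order frame correspondent is \forall x \forall y (Rxy \to \exists z (Rxz \wedge Rzy)).
F1: fails — Rw1w0 but no z with Rw1z and Rzw0.
F2: satisfies the condition.
F3: fails — Rw0w1 but no z with Rw0z and Rzw1.

F2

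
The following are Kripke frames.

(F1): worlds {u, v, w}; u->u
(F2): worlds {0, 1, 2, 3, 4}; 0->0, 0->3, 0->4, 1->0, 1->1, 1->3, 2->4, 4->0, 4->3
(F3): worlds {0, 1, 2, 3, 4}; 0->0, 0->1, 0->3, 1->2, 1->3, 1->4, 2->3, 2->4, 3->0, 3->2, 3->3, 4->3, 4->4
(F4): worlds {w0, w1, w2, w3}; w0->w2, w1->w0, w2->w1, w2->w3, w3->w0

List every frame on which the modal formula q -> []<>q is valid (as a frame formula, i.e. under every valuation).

The schema corresponds to symmetry: forall x forall y (Rxy -> Ryx).
(F1): holds.
(F2): fails — R10 but not R01.
(F3): fails — R12 but not R21.
(F4): fails — Rw1w0 but not Rw0w1.
Valid on: (F1).

(F1)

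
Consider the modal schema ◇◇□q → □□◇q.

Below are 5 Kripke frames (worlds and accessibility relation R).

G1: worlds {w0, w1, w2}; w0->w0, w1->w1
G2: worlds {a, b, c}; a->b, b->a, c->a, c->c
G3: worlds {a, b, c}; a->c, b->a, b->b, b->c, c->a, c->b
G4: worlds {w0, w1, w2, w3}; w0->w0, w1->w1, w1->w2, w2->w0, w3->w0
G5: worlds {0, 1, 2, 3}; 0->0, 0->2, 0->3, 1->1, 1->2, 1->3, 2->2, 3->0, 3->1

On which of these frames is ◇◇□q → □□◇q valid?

This is the axiom for a generalized confluence (Geach) condition; its first-order frame correspondent is ∀x ∀y ∀z ((xR²y ∧ xR²z) → ∃w (yRw ∧ zRw)).
G1: condition met.
G2: fails — cR²a, cR²b but no w with aRw and bRw.
G3: fails — bR²a, bR²c but no w with aRw and cRw.
G4: fails — w1R²w0, w1R²w1 but no w with w0Rw and w1Rw.
G5: fails — 0R²2, 0R²3 but no w with 2Rw and 3Rw.
Valid on: G1.

G1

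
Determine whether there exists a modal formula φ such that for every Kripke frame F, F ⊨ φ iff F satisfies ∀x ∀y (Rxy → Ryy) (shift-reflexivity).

This is a Sahlqvist condition; the T□ axiom □(□p → p) defines it.
Suppose □(□p→p) is valid. Take Rxy and set V(p)={w : Ryw}. Then at y, □p holds; since □(□p→p) at x, □p→p at y, so p at y, i.e. Ryy.

Yes — defined by □(□p → p)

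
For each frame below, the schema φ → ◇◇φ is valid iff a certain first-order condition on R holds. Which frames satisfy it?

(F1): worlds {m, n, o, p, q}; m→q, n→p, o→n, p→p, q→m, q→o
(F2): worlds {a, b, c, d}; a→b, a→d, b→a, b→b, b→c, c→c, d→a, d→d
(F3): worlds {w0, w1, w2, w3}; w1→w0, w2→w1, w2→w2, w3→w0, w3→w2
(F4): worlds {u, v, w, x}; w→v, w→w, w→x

This is the axiom for a generalized confluence (Geach) condition; its first-order frame correspondent is ∀x ∃w (x = w ∧ xR²w).
(F1): fails — at n but no w with n=w and nR²w.
(F2): satisfies the condition.
(F3): fails — at w0 but no w with w0=w and w0R²w.
(F4): fails — at u but no t with u=t and uR²t.
Valid on: (F2).

(F2)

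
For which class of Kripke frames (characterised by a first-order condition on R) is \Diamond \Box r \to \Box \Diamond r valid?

Convergence

This schema is the .2 axiom.
Its frame correspondent is convergence — \forall x \forall y \forall z (Rxy \wedge Rxz \to \exists w (Ryw \wedge Rzw)).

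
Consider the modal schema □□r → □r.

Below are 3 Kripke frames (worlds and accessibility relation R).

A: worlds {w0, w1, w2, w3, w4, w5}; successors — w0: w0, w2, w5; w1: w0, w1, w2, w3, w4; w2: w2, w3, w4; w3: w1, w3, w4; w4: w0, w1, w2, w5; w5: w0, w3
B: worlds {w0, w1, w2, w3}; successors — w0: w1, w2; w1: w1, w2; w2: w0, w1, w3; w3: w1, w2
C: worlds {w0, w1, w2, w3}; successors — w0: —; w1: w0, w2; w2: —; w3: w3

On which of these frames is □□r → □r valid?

A

Frame correspondent (Sahlqvist): ∀x ∀y (Rxy → ∃z (Rxz ∧ Rzy)) — i.e. density.
A: ✓.
B: fails — Rw2w0 but no z with Rw2z and Rzw0.
C: fails — Rw1w2 but no z with Rw1z and Rzw2.
Valid on: A.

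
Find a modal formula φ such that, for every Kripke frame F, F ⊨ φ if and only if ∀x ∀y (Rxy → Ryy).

The condition is shift-reflexivity. The T□ schema □(□s → s) defines it.
Suppose □(□s→s) is valid. Take Rxy and set V(s)={w : Ryw}. Then at y, □s holds; since □(□s→s) at x, □s→s at y, so s at y, i.e. Ryy.

□(□s → s)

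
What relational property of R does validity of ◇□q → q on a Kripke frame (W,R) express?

This is frame-equivalent to q → □◇q (substitute ¬q for q and contrapose).
Suppose q→□◇q is valid. Take Rxy and set V(q)={x}. Then q at x, so □◇q at x, so ◇q at y, so some z with Ryz has q; z=x, i.e. Ryx.

symmetry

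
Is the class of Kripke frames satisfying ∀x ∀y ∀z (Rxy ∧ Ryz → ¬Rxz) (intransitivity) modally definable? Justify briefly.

Any modally definable frame class is closed under surjective bounded morphisms.
The 3-cycle (worlds w0,w1,w2 with w0→w1→w2→w0) is intransitive. Mapping every world to a single reflexive point • is a surjective bounded morphism; the reflexive point is not intransitive (R••∧R•• but R••).
So no modal formula (or set of formulas) defines exactly the intransitive frames.

Not modally definable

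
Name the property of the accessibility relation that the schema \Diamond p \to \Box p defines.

This schema is the CD axiom.
It corresponds to partial functionality: \forall x \forall y \forall z (Rxy \wedge Rxz \to y = z).

partial functionality: \forall x \forall y \forall z (Rxy \wedge Rxz \to y = z)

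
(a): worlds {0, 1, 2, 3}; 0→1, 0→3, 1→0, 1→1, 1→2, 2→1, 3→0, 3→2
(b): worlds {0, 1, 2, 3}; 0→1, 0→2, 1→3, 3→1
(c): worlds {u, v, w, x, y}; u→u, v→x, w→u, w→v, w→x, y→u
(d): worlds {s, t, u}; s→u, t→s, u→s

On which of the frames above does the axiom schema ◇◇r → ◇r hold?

The schema corresponds to transitivity: ∀x ∀y ∀z (Rxy ∧ Ryz → Rxz).
(a): fails — R10 and R03 but not R13.
(b): fails — R01 and R13 but not R03.
(c): condition met.
(d): fails — Rsu and Rus but not Rss.

(c)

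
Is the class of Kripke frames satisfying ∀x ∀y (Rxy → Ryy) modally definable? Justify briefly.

The condition is shift-reflexivity. A defining modal formula is □(□r → r).
Suppose □(□r→r) is valid. Take Rxy and set V(r)={w : Ryw}. Then at y, □r holds; since □(□r→r) at x, □r→r at y, so r at y, i.e. Ryy.

Yes — defined by □(□r → r)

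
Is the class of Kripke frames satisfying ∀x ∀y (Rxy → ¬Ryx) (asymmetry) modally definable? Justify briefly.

Not definable by any modal formula

Modal frame validity is preserved under surjective bounded morphisms.
The 5-cycle (worlds w0,w1,w2,w3,w4 with w0→w1→w2→w3→w4→w0) is asymmetric. Mapping every world to a single reflexive point • is a surjective bounded morphism, and the reflexive point is not asymmetric (R•• but asymmetry requires ¬R••).
So the class is not modally definable.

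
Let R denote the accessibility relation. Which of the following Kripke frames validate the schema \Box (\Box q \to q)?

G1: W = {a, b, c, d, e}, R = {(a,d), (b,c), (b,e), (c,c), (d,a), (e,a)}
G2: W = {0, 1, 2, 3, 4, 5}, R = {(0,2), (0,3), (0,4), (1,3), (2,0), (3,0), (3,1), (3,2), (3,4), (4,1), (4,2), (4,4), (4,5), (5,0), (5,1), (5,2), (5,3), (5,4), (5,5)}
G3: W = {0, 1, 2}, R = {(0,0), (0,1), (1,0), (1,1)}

Frame correspondent (Sahlqvist): \forall x \forall y (Rxy \to Ryy) — i.e. shift-reflexivity.
G1: fails — Rea but not Raa.
G2: fails — R53 but not R33.
G3: ✓.

G3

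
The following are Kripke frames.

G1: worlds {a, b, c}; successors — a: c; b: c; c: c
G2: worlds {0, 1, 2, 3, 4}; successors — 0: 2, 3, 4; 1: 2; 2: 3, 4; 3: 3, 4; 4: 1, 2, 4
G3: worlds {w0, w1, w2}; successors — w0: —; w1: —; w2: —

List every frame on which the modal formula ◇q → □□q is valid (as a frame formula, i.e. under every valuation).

G1, G3

The schema corresponds to a generalized confluence (Geach) condition: ∀x ∀y ∀z ((xRy ∧ xR²z) → ∃w (y = w ∧ z = w)).
G1: satisfies the condition.
G2: fails — 0R2, 0R²1 but 2 ≠ 1.
G3: satisfies the condition.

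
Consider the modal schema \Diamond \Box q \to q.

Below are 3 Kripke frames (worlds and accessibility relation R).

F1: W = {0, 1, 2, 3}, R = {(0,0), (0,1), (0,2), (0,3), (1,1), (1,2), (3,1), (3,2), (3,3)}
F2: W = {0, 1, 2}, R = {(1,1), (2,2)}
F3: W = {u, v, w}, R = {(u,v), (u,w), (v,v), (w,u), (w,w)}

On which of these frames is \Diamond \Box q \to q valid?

This is the axiom for symmetry; its first-order frame correspondent is \forall x \forall y (Rxy \to Ryx).
F1: fails — R32 but not R23.
F2: condition met.
F3: fails — Ruv but not Rvu.

F2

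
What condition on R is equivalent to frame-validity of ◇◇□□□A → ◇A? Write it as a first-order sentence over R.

This is a Sahlqvist (Geach-type) schema ◇^2□^3A → □^0◇^1A.
Minimal-valuation argument: fix x; take any y with xR^2y and any z with xR^0z. Set V(A) to the set of worlds R-reachable from y in exactly 3 steps. Then □^3A holds at y, so the antecedent holds at x; validity forces ◇^1A at z, giving a w with zR^1w and yR^3w.
First-order correspondent: ∀x ∀y (xR²y → ∃w (yR³w ∧ xRw)).

∀x ∀y (xR²y → ∃w (yR³w ∧ xRw))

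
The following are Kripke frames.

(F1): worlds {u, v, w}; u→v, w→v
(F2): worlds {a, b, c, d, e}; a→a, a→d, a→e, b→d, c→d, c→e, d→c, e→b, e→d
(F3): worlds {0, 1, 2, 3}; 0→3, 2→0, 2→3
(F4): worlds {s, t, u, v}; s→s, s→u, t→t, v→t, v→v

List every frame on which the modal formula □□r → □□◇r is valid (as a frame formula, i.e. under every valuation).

This is the axiom for a generalized confluence (Geach) condition; its first-order frame correspondent is ∀x ∀z (xR²z → ∃w (xR²w ∧ zRw)).
(F1): condition met.
(F2): fails — bR²c but no w with bR²w and cRw.
(F3): fails — 2R²3 but no w with 2R²w and 3Rw.
(F4): fails — sR²u but no w with sR²w and uRw.

(F1)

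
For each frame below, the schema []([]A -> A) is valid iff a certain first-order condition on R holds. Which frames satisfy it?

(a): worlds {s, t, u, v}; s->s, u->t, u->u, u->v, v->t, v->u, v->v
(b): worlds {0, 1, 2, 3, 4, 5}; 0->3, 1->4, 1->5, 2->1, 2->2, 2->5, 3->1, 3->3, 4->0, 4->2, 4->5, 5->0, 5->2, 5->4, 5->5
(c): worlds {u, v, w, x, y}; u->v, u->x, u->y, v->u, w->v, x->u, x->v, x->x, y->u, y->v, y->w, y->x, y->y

This is the axiom for shift-reflexivity; its first-order frame correspondent is forall x forall y (Rxy -> Ryy).
(a): fails — Rut but not Rtt.
(b): fails — R31 but not R11.
(c): fails — Ruv but not Rvv.
Valid on no frame.

none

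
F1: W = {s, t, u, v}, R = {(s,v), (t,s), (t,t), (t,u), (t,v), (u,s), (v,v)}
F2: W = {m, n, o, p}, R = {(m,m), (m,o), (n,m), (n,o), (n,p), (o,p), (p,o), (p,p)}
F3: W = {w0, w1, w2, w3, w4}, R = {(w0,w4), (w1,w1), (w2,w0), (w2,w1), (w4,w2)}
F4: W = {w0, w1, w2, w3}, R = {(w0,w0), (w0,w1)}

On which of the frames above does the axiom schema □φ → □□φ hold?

This is the axiom for transitivity; its first-order frame correspondent is ∀x ∀y ∀z (Rxy ∧ Ryz → Rxz).
F1: fails — Rus and Rsv but not Ruv.
F2: fails — Rop and Rpo but not Roo.
F3: fails — Rw0w4 and Rw4w2 but not Rw0w2.
F4: ✓.

F4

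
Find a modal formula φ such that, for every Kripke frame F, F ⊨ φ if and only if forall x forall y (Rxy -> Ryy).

A defining formula is □(□q → q) (the T□ axiom).
Suppose □(□q→q) is valid. Take Rxy and set V(q)={w : Ryw}. Then at y, □q holds; since □(□q→q) at x, □q→q at y, so q at y, i.e. Ryy.

□(□q → q)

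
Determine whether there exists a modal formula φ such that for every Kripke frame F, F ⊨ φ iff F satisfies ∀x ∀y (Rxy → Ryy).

The condition is shift-reflexivity. A defining modal formula is □(□r → r).
Suppose □(□r→r) is valid. Take Rxy and set V(r)={w : Ryw}. Then at y, □r holds; since □(□r→r) at x, □r→r at y, so r at y, i.e. Ryy.

Definable; □(□r → r) defines it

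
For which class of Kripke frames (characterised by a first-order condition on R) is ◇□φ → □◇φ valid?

Convergence

Suppose ◇□φ→□◇φ is valid. Take Rxy, Rxz and set V(φ)={w : Ryw}. Then □φ at y so ◇□φ at x, so □◇φ at x, so ◇φ at z, giving w with Rzw and Ryw.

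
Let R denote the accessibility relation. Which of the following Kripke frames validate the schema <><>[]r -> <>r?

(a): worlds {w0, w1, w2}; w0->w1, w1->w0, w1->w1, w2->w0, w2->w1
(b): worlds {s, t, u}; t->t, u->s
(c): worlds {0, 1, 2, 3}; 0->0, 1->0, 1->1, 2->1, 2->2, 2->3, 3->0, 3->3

This is the axiom for a generalized confluence (Geach) condition; its first-order frame correspondent is forall x forall y (x R^2 y -> exists w (yRw & xRw)).
(a): ✓.
(b): ✓.
(c): fails — 2R²0 but no w with 0Rw and 2Rw.

(a), (b)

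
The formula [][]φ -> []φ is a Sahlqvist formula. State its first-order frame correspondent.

Density

Suppose □□φ→□φ is valid. Take Rxy and set V(φ)={w : xR²w}. Then □□φ at x, so □φ at x, so φ at y, i.e. ∃z(Rxz∧Rzy).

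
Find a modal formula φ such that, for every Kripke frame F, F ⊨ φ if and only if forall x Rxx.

□s → s

The condition is reflexivity. The T schema □s → s defines it.
Suppose □s→s is valid. At any x set V(s)={w : Rxw}. Then □s holds at x, so s holds at x, i.e. Rxx.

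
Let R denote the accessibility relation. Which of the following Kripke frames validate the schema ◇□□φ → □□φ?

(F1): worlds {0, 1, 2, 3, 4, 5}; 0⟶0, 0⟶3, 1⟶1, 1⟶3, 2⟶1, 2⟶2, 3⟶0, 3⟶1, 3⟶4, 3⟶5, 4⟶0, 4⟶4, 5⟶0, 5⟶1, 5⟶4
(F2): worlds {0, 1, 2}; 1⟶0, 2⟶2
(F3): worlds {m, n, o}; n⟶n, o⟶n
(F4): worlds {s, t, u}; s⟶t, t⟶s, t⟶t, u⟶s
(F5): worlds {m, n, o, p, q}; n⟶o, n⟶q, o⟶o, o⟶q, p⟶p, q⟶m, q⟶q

(F2), (F3), (F4)

The schema corresponds to a generalized confluence (Geach) condition: ∀x ∀y ∀z ((xRy ∧ xR²z) → ∃w (yR²w ∧ z = w)).
(F1): fails — 0R3, 0R²5 but no w with 3R²w and 5=w.
(F2): holds.
(F3): holds.
(F4): holds.
(F5): fails — nRq, nR²o but no w with qR²w and o=w.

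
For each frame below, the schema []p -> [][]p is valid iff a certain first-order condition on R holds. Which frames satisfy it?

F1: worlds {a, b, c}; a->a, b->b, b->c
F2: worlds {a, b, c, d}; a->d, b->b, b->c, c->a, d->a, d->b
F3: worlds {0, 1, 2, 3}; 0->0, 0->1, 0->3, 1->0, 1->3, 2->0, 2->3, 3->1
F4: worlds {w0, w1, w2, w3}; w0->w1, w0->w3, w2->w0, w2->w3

Frame correspondent (Sahlqvist): forall x forall y forall z (Rxy & Ryz -> Rxz) — i.e. transitivity.
F1: condition met.
F2: fails — Rbc and Rca but not Rba.
F3: fails — R10 and R01 but not R11.
F4: fails — Rw2w0 and Rw0w1 but not Rw2w1.
Valid on: F1.

F1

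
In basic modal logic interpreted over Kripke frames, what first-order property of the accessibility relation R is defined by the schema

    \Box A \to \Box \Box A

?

transitivity: \forall x \forall y \forall z (Rxy \wedge Ryz \to Rxz)

Suppose □A→□□A is valid. Take Rxy, Ryz and set V(A)={w : Rxw}. Then □A at x, so □□A at x, so □A at y, so A at z, i.e. Rxz.
The converse is a direct semantic check.
So the correspondent is transitivity.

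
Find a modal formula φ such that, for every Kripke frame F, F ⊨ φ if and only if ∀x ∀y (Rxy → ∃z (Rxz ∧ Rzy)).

□□p → □p

This is density; the standard corresponding axiom is C4: □□p → □p.
Suppose □□p→□p is valid. Take Rxy and set V(p)={w : xR²w}. Then □□p at x, so □p at x, so p at y, i.e. ∃z(Rxz∧Rzy).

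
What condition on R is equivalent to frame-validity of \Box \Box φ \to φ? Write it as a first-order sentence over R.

This is a Sahlqvist (Geach-type) schema ◇^0□^2φ → □^0◇^0φ.
Minimal-valuation argument: fix x; take any y with xR^0y and any z with xR^0z. Set V(φ) to the set of worlds R-reachable from y in exactly 2 steps. Then □^2φ holds at y, so the antecedent holds at x; validity forces ◇^0φ at z, giving a w with zR^0w and yR^2w.
First-order correspondent: \forall x \exists w (x R^2 w \wedge x = w).

\forall x \exists w (x R^2 w \wedge x = w)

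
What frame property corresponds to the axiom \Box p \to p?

This schema is the T axiom.
Its frame correspondent is reflexivity — \forall x Rxx.

reflexivity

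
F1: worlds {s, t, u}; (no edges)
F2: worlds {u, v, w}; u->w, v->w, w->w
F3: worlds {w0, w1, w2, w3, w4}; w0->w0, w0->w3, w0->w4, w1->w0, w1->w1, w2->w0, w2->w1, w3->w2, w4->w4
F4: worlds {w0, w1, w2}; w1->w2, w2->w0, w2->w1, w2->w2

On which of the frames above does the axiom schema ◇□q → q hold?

This is the axiom for symmetry; its first-order frame correspondent is ∀x ∀y (Rxy → Ryx).
F1: ✓.
F2: fails — Ruw but not Rwu.
F3: fails — Rw1w0 but not Rw0w1.
F4: fails — Rw2w0 but not Rw0w2.

F1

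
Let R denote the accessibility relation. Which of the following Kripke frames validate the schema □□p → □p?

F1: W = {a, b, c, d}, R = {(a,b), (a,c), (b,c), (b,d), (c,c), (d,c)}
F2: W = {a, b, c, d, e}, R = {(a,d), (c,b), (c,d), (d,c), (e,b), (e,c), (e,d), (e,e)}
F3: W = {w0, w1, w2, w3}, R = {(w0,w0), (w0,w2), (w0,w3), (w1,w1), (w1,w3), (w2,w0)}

F3

Frame correspondent (Sahlqvist): ∀x ∀y (Rxy → ∃z (Rxz ∧ Rzy)) — i.e. density.
F1: fails — Rab but no z with Raz and Rzb.
F2: fails — Rcd but no z with Rcz and Rzd.
F3: ✓.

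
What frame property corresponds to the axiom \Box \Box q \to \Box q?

Suppose □□q→□q is valid. Take Rxy and set V(q)={w : xR²w}. Then □□q at x, so □q at x, so q at y, i.e. ∃z(Rxz∧Rzy).

density: \forall x \forall y (Rxy \to \exists z (Rxz \wedge Rzy))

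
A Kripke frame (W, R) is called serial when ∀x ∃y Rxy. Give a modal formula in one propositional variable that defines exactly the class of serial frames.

The condition is seriality. The D schema □p → ◇p defines it.
Suppose □p→◇p is valid. At any x set V(p)=W. Then □p at x, so ◇p at x, so x has a successor.

□p → ◇p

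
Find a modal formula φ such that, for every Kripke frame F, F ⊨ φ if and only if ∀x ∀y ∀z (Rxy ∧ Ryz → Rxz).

□s → □□s

A defining formula is □s → □□s (the 4 axiom).
Suppose □s→□□s is valid. Take Rxy, Ryz and set V(s)={w : Rxw}. Then □s at x, so □□s at x, so □s at y, so s at z, i.e. Rxz.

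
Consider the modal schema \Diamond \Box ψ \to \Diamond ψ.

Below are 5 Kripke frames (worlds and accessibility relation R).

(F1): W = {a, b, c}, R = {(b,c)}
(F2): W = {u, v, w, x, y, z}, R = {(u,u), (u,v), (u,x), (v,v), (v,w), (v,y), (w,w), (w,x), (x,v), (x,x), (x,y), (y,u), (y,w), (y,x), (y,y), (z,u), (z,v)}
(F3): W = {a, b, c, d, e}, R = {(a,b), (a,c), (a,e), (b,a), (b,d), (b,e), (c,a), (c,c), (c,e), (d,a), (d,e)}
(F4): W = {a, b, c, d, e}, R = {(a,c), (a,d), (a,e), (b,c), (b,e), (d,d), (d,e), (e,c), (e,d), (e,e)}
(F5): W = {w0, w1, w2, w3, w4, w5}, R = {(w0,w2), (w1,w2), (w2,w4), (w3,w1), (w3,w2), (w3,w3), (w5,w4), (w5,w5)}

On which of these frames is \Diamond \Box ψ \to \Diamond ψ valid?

Frame correspondent (Sahlqvist): \forall x \forall y (xRy \to \exists w (yRw \wedge xRw)) — i.e. a generalized confluence (Geach) condition.
(F1): fails — bRc but no w with cRw and bRw.
(F2): ✓.
(F3): fails — aRe but no w with eRw and aRw.
(F4): fails — aRc but no w with cRw and aRw.
(F5): fails — w0Rw2 but no w with w2Rw and w0Rw.
Valid on: (F2).

(F2)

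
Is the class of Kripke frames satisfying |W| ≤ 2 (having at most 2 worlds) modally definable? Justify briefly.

Not modally definable

Any modally definable frame class is closed under disjoint unions.
Any modal formula valid on each of 3 disjoint one-world frames is valid on their disjoint union (validity is preserved under disjoint unions). Each one-world frame has |W|=1≤2, but the union has |W|=3.
Hence having at most 2 worlds is not modally definable.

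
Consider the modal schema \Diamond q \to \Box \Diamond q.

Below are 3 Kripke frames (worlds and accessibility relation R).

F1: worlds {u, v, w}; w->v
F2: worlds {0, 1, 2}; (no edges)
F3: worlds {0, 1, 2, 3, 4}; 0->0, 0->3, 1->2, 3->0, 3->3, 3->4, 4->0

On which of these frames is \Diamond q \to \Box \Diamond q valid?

F2

This is the axiom for the Euclidean property; its first-order frame correspondent is \forall x \forall y \forall z (Rxy \wedge Rxz \to Ryz).
F1: fails — Rwv and Rwv but not Rvv.
F2: holds.
F3: fails — R12 and R12 but not R22.
Valid on: F2.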